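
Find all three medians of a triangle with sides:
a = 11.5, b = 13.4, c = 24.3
Median formula: m_a = ½√(2b² + 2c² − a²) (and cyclically). a² = 132.25, b² = 179.56, c² = 590.49.
m_a = ½√(2·179.56 + 2·590.49 − 132.25) = ½√1407.85 ≈ ½·37.5213 ≈ 18.7607
m_b = ½√(2·132.25 + 2·590.49 − 179.56) = ½√1265.92 ≈ ½·35.5798 ≈ 17.7899
m_c = ½√(2·132.25 + 2·179.56 − 590.49) = ½√33.13 ≈ ½·5.75587 ≈ 2.87793

m_a = 18.76, m_b = 17.79, m_c = 2.878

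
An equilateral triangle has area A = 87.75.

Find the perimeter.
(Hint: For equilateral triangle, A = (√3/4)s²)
A = (√3/4)s²  ⇒  s² = 4A/√3 = 4·87.75/√3 = 351/1.73205 ≈ 202.65
s ≈ √202.65 ≈ 14.2355
Perimeter = 3s ≈ 3·14.2355 ≈ 42.7066

Perimeter = 42.71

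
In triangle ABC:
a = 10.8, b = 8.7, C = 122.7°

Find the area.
Two sides and the included angle (SAS): A = ½·a·b·sin(C) = ½·10.8·8.7·sin(122.7°)
sin(122.7°) ≈ 0.841511
A ≈ ½·93.96·0.841511 = 46.98·0.841511 ≈ 39.5342

Area = 39.53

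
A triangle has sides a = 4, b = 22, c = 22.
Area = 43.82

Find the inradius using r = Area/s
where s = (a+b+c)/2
s = (4 + 22 + 22)/2 = 48/2 = 24
r = Area/s = 43.82/24 ≈ 1.82583

r = 1.826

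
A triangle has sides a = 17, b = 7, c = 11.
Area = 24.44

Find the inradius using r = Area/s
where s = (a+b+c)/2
s = (17 + 7 + 11)/2 = 35/2 = 17.5
r = Area/s = 24.44/17.5 ≈ 1.39657

r = 1.397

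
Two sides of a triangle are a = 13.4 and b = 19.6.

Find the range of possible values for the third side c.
Triangle inequality: |a − b| < c < a + b
|a − b| = |13.4 − 19.6| = 6.2
a + b = 13.4 + 19.6 = 33

6.2 < c < 33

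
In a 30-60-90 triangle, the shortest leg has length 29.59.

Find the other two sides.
In a 30-60-90 triangle the sides are in ratio 1 : √3 : 2 (short leg : long leg : hypotenuse).
Long leg = 29.59·√3 ≈ 29.59·1.73205 ≈ 51.2514
Hypotenuse = 2·29.59 = 59.18

Long leg = 29.59√3 = 51.25, Hypotenuse = 59.18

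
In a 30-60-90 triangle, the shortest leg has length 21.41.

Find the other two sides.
In a 30-60-90 triangle the sides are in ratio 1 : √3 : 2 (short leg : long leg : hypotenuse).
Long leg = 21.41·√3 ≈ 21.41·1.73205 ≈ 37.0832
Hypotenuse = 2·21.41 = 42.82

Long leg = 21.41√3 = 37.08, Hypotenuse = 42.82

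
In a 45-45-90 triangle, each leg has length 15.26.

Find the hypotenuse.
In a 45-45-90 triangle the sides are in ratio 1 : 1 : √2, so hypotenuse = leg·√2.
Hypotenuse = 15.26·√2 ≈ 15.26·1.41421 ≈ 21.5809

Hypotenuse = 15.26√2 = 21.58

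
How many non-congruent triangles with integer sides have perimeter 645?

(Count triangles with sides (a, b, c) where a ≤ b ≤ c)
Let a ≤ b ≤ c with a + b + c = 645. The only binding inequality is a + b > c, i.e. 645 − c > c, so c < 645/2; and c ≥ 645/3 since c is the largest side.
So 215 ≤ c ≤ 322. For each c, b runs from ⌈(645 − c)/2⌉ up to c (then a = 645 − b − c satisfies 1 ≤ a ≤ b automatically), giving c − ⌈(645 − c)/2⌉ + 1 choices.
Summing over c: 1 + 2 + 4 + 5 + … + 160 + 161  (108 terms, c = 215, …, 322) = 8748
Check (closed form: nearest integer to p²/48 for even p, (p+3)²/48 for odd p): (645+3)²/48 = 648²/48 = 419904/48 ≈ 8748.00 → 8748

8748 triangles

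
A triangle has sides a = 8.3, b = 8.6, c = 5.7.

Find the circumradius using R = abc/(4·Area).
First find the area with Heron's formula.
s = (8.3 + 8.6 + 5.7)/2 = 11.3
Area = √(s(s−a)(s−b)(s−c)) = √(11.3·3·2.7·5.6) ≈ √512.568 ≈ 22.64
abc = 8.3·8.6·5.7 = 406.866
R = abc/(4·Area) ≈ 406.866/(4·22.64) = 406.866/90.5599 ≈ 4.49279

R = 4.493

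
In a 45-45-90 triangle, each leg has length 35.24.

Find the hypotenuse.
In a 45-45-90 triangle the sides are in ratio 1 : 1 : √2, so hypotenuse = leg·√2.
Hypotenuse = 35.24·√2 ≈ 35.24·1.41421 ≈ 49.8369

Hypotenuse = 35.24√2 = 49.84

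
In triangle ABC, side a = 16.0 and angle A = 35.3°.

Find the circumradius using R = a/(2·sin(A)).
R = a/(2·sin(A)) = 16.0/(2·sin(35.3°))
sin(35.3°) ≈ 0.577858
R ≈ 16.0/(2·0.577858) = 16.0/1.15572 ≈ 13.8442

R = 13.84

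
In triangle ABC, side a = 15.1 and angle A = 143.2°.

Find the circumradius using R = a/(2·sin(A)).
R = a/(2·sin(A)) = 15.1/(2·sin(143.2°))
sin(143.2°) ≈ 0.599024
R ≈ 15.1/(2·0.599024) = 15.1/1.19805 ≈ 12.6038

R = 12.6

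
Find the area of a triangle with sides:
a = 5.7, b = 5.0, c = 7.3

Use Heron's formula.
s = (5.7 + 5.0 + 7.3)/2 = 18/2 = 9
s − a = 3.3, s − b = 4, s − c = 1.7
s(s−a)(s−b)(s−c) = 9·3.3·4·1.7 ≈ 201.96
Area = √201.96 ≈ 14.2113

Area = 14.21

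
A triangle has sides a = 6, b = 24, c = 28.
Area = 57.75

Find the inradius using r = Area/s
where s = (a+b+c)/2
s = (6 + 24 + 28)/2 = 58/2 = 29
r = Area/s = 57.75/29 ≈ 1.99138

r = 1.991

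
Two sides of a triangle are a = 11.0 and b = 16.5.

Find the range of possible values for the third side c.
Triangle inequality: |a − b| < c < a + b
|a − b| = |11.0 − 16.5| = 5.5
a + b = 11.0 + 16.5 = 27.5

5.5 < c < 27.5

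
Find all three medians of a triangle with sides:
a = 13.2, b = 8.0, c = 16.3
Median formula: m_a = ½√(2b² + 2c² − a²) (and cyclically). a² = 174.24, b² = 64, c² = 265.69.
m_a = ½√(2·64 + 2·265.69 − 174.24) = ½√485.14 ≈ ½·22.0259 ≈ 11.0129
m_b = ½√(2·174.24 + 2·265.69 − 64) = ½√815.86 ≈ ½·28.5633 ≈ 14.2816
m_c = ½√(2·174.24 + 2·64 − 265.69) = ½√210.79 ≈ ½·14.5186 ≈ 7.2593

m_a = 11.01, m_b = 14.28, m_c = 7.259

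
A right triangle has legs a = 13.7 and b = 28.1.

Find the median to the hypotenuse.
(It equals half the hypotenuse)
Hypotenuse c = √(a² + b²) = √(187.69 + 789.61) = √977.3 ≈ 31.2618
Median to hypotenuse = c/2 ≈ 31.2618/2 ≈ 15.6309

Median = 15.63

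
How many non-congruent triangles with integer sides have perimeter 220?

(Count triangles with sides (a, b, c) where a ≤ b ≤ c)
Let a ≤ b ≤ c with a + b + c = 220. The only binding inequality is a + b > c, i.e. 220 − c > c, so c < 220/2; and c ≥ 220/3 since c is the largest side.
So 74 ≤ c ≤ 109. For each c, b runs from ⌈(220 − c)/2⌉ up to c (then a = 220 − b − c satisfies 1 ≤ a ≤ b automatically), giving c − ⌈(220 − c)/2⌉ + 1 choices.
Summing over c: 2 + 3 + 5 + 6 + … + 53 + 54  (36 terms, c = 74, …, 109) = 1008
Check (closed form: nearest integer to p²/48 for even p, (p+3)²/48 for odd p): 220²/48 = 48400/48 ≈ 1008.33 → 1008

1008 triangles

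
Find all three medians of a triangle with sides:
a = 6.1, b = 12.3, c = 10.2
Median formula: m_a = ½√(2b² + 2c² − a²) (and cyclically). a² = 37.21, b² = 151.29, c² = 104.04.
m_a = ½√(2·151.29 + 2·104.04 − 37.21) = ½√473.45 ≈ ½·21.7589 ≈ 10.8795
m_b = ½√(2·37.21 + 2·104.04 − 151.29) = ½√131.21 ≈ ½·11.4547 ≈ 5.72735
m_c = ½√(2·37.21 + 2·151.29 − 104.04) = ½√272.96 ≈ ½·16.5215 ≈ 8.26075

m_a = 10.88, m_b = 5.727, m_c = 8.261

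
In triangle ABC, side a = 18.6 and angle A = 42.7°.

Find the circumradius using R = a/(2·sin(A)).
R = a/(2·sin(A)) = 18.6/(2·sin(42.7°))
sin(42.7°) ≈ 0.67816
R ≈ 18.6/(2·0.67816) = 18.6/1.35632 ≈ 13.7136

R = 13.71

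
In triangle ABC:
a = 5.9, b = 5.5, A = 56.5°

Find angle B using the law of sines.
a/sin(A) = b/sin(B)  ⇒  sin(B) = b·sin(A)/a = 5.5·sin(56.5°)/5.9
sin(56.5°) ≈ 0.833886
sin(B) ≈ 5.5·0.833886/5.9 ≈ 4.58637/5.9 ≈ 0.777351
B = arcsin(0.777351) ≈ 51.0187°
(Since b ≤ a we need B ≤ A, so the obtuse alternative 180° − 51.0187° ≈ 128.981° is rejected.)

B = 51.02°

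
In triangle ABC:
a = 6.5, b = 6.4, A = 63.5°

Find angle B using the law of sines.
a/sin(A) = b/sin(B)  ⇒  sin(B) = b·sin(A)/a = 6.4·sin(63.5°)/6.5
sin(63.5°) ≈ 0.894934
sin(B) ≈ 6.4·0.894934/6.5 ≈ 5.72758/6.5 ≈ 0.881166
B = arcsin(0.881166) ≈ 61.7834°
(Since b ≤ a we need B ≤ A, so the obtuse alternative 180° − 61.7834° ≈ 118.217° is rejected.)

B = 61.78°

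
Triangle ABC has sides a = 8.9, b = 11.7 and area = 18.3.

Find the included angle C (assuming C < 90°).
Area = ½·a·b·sin(C)  ⇒  sin(C) = 2·Area/(a·b) = 2·18.3/(8.9·11.7) = 36.6/104.13 ≈ 0.351484
C = arcsin(0.351484) ≈ 20.5781° (taking the acute solution since C < 90°)

C = 20.58°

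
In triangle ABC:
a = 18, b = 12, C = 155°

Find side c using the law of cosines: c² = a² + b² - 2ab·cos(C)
c² = 18² + 12² − 2·18·12·cos(155°)
cos(155°) ≈ -0.906308
c² ≈ 324 + 144 − 432·(-0.906308) ≈ 468 + 391.525 ≈ 859.525
c ≈ √859.525 ≈ 29.3177

c = 29.32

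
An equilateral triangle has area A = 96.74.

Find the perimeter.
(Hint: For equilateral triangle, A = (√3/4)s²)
A = (√3/4)s²  ⇒  s² = 4A/√3 = 4·96.74/√3 = 386.96/1.73205 ≈ 223.411
s ≈ √223.411 ≈ 14.947
Perimeter = 3s ≈ 3·14.947 ≈ 44.8409

Perimeter = 44.84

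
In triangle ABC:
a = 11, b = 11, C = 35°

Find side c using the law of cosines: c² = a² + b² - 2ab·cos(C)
c² = 11² + 11² − 2·11·11·cos(35°)
cos(35°) ≈ 0.819152
c² ≈ 121 + 121 − 242·(0.819152) ≈ 242 − 198.235 ≈ 43.7652
c ≈ √43.7652 ≈ 6.61553

c = 6.616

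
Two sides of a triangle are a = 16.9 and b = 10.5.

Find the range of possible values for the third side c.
Triangle inequality: |a − b| < c < a + b
|a − b| = |16.9 − 10.5| = 6.4
a + b = 16.9 + 10.5 = 27.4

6.4 < c < 27.4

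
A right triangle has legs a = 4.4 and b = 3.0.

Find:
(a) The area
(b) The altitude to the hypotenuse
(a) The legs are perpendicular, so Area = ½·a·b = ½·4.4·3.0 = ½·13.2 = 6.6
(b) Hypotenuse c = √(a² + b²) = √(19.36 + 9) = √28.36 ≈ 5.32541
    Area = ½·c·h_c  ⇒  h_c = 2·Area/c = 13.2/5.32541 ≈ 2.47868

Area = 6.6, h_c = 2.479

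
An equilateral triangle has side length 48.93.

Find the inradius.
r = Area/s with s the semi-perimeter.
Area = (√3/4)·48.93² = (√3/4)·2394.1449 ≈ 0.433013·2394.1449 ≈ 1036.7
s = 3·48.93/2 = 73.395
r ≈ 1036.7/73.395 ≈ 14.1249
(Equivalently r = side/(2√3) = 48.93/3.4641 ≈ 14.1249.)

r = 14.12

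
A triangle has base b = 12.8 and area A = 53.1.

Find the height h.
A = ½·b·h  ⇒  h = 2A/b = 2·53.1/12.8 = 106.2/12.8 ≈ 8.29688

h = 8.297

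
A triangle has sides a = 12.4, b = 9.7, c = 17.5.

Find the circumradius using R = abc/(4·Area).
First find the area with Heron's formula.
s = (12.4 + 9.7 + 17.5)/2 = 19.8
Area = √(s(s−a)(s−b)(s−c)) = √(19.8·7.4·10.1·2.3) ≈ √3403.66 ≈ 58.3409
abc = 12.4·9.7·17.5 = 2104.9
R = abc/(4·Area) ≈ 2104.9/(4·58.3409) = 2104.9/233.364 ≈ 9.01983

R = 9.02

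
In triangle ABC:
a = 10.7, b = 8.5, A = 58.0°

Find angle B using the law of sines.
a/sin(A) = b/sin(B)  ⇒  sin(B) = b·sin(A)/a = 8.5·sin(58.0°)/10.7
sin(58.0°) ≈ 0.848048
sin(B) ≈ 8.5·0.848048/10.7 ≈ 7.20841/10.7 ≈ 0.673683
B = arcsin(0.673683) ≈ 42.352°
(Since b ≤ a we need B ≤ A, so the obtuse alternative 180° − 42.352° ≈ 137.648° is rejected.)

B = 42.35°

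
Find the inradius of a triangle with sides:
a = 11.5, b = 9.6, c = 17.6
r = Area/s where s is the semi-perimeter.
s = (11.5 + 9.6 + 17.6)/2 = 38.7/2 = 19.35
Area = √(s(s−a)(s−b)(s−c)) = √(19.35·7.85·9.75·1.75) ≈ √2591.75 ≈ 50.9092
r ≈ 50.9092/19.35 ≈ 2.63097

r = 2.631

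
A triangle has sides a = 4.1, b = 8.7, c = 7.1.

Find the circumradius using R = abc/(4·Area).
First find the area with Heron's formula.
s = (4.1 + 8.7 + 7.1)/2 = 9.95
Area = √(s(s−a)(s−b)(s−c)) = √(9.95·5.85·1.25·2.85) ≈ √207.364 ≈ 14.4001
abc = 4.1·8.7·7.1 = 253.257
R = abc/(4·Area) ≈ 253.257/(4·14.4001) = 253.257/57.6006 ≈ 4.39678

R = 4.397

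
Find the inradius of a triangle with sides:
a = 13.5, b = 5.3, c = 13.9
r = Area/s where s is the semi-perimeter.
s = (13.5 + 5.3 + 13.9)/2 = 32.7/2 = 16.35
Area = √(s(s−a)(s−b)(s−c)) = √(16.35·2.85·11.05·2.45) ≈ √1261.51 ≈ 35.5178
r ≈ 35.5178/16.35 ≈ 2.17234

r = 2.172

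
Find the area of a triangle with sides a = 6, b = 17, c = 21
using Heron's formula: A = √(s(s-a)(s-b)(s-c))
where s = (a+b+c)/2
s = (6 + 17 + 21)/2 = 44/2 = 22
s − a = 16, s − b = 5, s − c = 1
s(s−a)(s−b)(s−c) = 22·16·5·1 = 1760
Area = √1760 ≈ 41.9524

s = 22.0, Area = 41.95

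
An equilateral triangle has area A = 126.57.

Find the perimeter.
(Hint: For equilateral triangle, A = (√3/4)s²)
A = (√3/4)s²  ⇒  s² = 4A/√3 = 4·126.57/√3 = 506.28/1.73205 ≈ 292.301
s ≈ √292.301 ≈ 17.0968
Perimeter = 3s ≈ 3·17.0968 ≈ 51.2904

Perimeter = 51.29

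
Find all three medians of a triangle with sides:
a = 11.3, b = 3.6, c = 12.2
Median formula: m_a = ½√(2b² + 2c² − a²) (and cyclically). a² = 127.69, b² = 12.96, c² = 148.84.
m_a = ½√(2·12.96 + 2·148.84 − 127.69) = ½√195.91 ≈ ½·13.9968 ≈ 6.99839
m_b = ½√(2·127.69 + 2·148.84 − 12.96) = ½√540.1 ≈ ½·23.2401 ≈ 11.62
m_c = ½√(2·127.69 + 2·12.96 − 148.84) = ½√132.46 ≈ ½·11.5091 ≈ 5.75456

m_a = 6.998, m_b = 11.62, m_c = 5.755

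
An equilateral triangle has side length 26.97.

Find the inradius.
r = Area/s with s the semi-perimeter.
Area = (√3/4)·26.97² = (√3/4)·727.3809 ≈ 0.433013·727.3809 ≈ 314.965
s = 3·26.97/2 = 40.455
r ≈ 314.965/40.455 ≈ 7.78557
(Equivalently r = side/(2√3) = 26.97/3.4641 ≈ 7.78557.)

r = 7.786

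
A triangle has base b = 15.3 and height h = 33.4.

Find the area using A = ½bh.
A = ½·b·h = ½·15.3·33.4 = ½·511.02 = 255.51

Area = 255.51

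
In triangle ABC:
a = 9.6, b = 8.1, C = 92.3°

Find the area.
Two sides and the included angle (SAS): A = ½·a·b·sin(C) = ½·9.6·8.1·sin(92.3°)
sin(92.3°) ≈ 0.999194
A ≈ ½·77.76·0.999194 = 38.88·0.999194 ≈ 38.8487

Area = 38.85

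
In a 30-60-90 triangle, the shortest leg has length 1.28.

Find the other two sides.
In a 30-60-90 triangle the sides are in ratio 1 : √3 : 2 (short leg : long leg : hypotenuse).
Long leg = 1.28·√3 ≈ 1.28·1.73205 ≈ 2.21703
Hypotenuse = 2·1.28 = 2.56

Long leg = 1.28√3 = 2.217, Hypotenuse = 2.56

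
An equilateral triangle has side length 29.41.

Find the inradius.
r = Area/s with s the semi-perimeter.
Area = (√3/4)·29.41² = (√3/4)·864.9481 ≈ 0.433013·864.9481 ≈ 374.534
s = 3·29.41/2 = 44.115
r ≈ 374.534/44.115 ≈ 8.48994
(Equivalently r = side/(2√3) = 29.41/3.4641 ≈ 8.48994.)

r = 8.49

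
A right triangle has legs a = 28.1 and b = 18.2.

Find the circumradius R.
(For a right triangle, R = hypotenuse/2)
Hypotenuse c = √(a² + b²) = √(789.61 + 331.24) = √1120.85 ≈ 33.4791
R = c/2 ≈ 33.4791/2 ≈ 16.7395

R = 16.74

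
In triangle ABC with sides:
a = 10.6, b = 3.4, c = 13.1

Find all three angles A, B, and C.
Law of cosines for each angle (a² = 112.36, b² = 11.56, c² = 171.61):
cos(A) = (b² + c² − a²)/(2bc) = (11.56 + 171.61 − 112.36)/(2·3.4·13.1) = 70.81/89.08 ≈ 0.794903  ⇒  A ≈ 37.3539°
cos(B) = (a² + c² − b²)/(2ac) = (112.36 + 171.61 − 11.56)/(2·10.6·13.1) = 272.41/277.72 ≈ 0.98088  ⇒  B ≈ 11.2221°
cos(C) = (a² + b² − c²)/(2ab) = (112.36 + 11.56 − 171.61)/(2·10.6·3.4) = -47.69/72.08 ≈ -0.661626  ⇒  C ≈ 131.424°
Check: A + B + C ≈ 180°

A = 37.35°, B = 11.22°, C = 131.4°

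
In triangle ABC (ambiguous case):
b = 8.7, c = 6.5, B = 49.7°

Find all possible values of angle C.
b/sin(B) = c/sin(C)  ⇒  sin(C) = c·sin(B)/b = 6.5·sin(49.7°)/8.7
sin(49.7°) ≈ 0.762668
sin(C) ≈ 6.5·0.762668/8.7 ≈ 4.95734/8.7 ≈ 0.56981
Candidate 1: C₁ = arcsin(0.56981) ≈ 34.737°  →  A = 180° − 49.7° − 34.737° ≈ 95.563° > 0, valid
Candidate 2: C₂ = 180° − C₁ ≈ 145.263°  →  A = 180° − 49.7° − 145.263° ≈ -14.963° ≤ 0, not a valid triangle

C = 34.74° (one solution)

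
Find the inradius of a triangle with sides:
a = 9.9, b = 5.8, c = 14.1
r = Area/s where s is the semi-perimeter.
s = (9.9 + 5.8 + 14.1)/2 = 29.8/2 = 14.9
Area = √(s(s−a)(s−b)(s−c)) = √(14.9·5·9.1·0.8) ≈ √542.36 ≈ 23.2886
r ≈ 23.2886/14.9 ≈ 1.56299

r = 1.563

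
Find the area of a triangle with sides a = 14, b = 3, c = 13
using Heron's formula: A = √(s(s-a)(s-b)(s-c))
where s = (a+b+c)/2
s = (14 + 3 + 13)/2 = 30/2 = 15
s − a = 1, s − b = 12, s − c = 2
s(s−a)(s−b)(s−c) = 15·1·12·2 = 360
Area = √360 ≈ 18.9737

s = 15.0, Area = 18.97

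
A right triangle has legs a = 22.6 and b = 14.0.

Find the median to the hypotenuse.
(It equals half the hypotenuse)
Hypotenuse c = √(a² + b²) = √(510.76 + 196) = √706.76 ≈ 26.585
Median to hypotenuse = c/2 ≈ 26.585/2 ≈ 13.2925

Median = 13.29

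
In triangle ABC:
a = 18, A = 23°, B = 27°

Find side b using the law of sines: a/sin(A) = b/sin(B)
a/sin(A) = b/sin(B)  ⇒  b = a·sin(B)/sin(A) = 18·sin(27°)/sin(23°)
sin(27°) ≈ 0.45399, sin(23°) ≈ 0.390731
b ≈ 18·0.45399/0.390731 ≈ 8.17183/0.390731 ≈ 20.9142

b = 20.91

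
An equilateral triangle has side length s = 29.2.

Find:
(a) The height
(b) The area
(a) The height splits the triangle into two 30-60-90 halves: h = s·√3/2 = 29.2·1.73205/2 ≈ 50.5759/2 ≈ 25.2879
(b) Area = (√3/4)·s² = (√3/4)·29.2² = (√3/4)·852.64 ≈ 0.433013·852.64 ≈ 369.204

Height = 25.29, Area = 369.2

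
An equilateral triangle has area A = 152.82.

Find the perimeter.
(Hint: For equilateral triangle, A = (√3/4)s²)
A = (√3/4)s²  ⇒  s² = 4A/√3 = 4·152.82/√3 = 611.28/1.73205 ≈ 352.923
s ≈ √352.923 ≈ 18.7862
Perimeter = 3s ≈ 3·18.7862 ≈ 56.3587

Perimeter = 56.36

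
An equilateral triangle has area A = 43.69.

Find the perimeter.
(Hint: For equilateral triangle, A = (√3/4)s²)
A = (√3/4)s²  ⇒  s² = 4A/√3 = 4·43.69/√3 = 174.76/1.73205 ≈ 100.898
s ≈ √100.898 ≈ 10.0448
Perimeter = 3s ≈ 3·10.0448 ≈ 30.1344

Perimeter = 30.13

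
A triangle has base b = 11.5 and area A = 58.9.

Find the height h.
A = ½·b·h  ⇒  h = 2A/b = 2·58.9/11.5 = 117.8/11.5 ≈ 10.2435

h = 10.24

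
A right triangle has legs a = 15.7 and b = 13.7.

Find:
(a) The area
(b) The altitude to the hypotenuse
(a) The legs are perpendicular, so Area = ½·a·b = ½·15.7·13.7 = ½·215.09 = 107.545
(b) Hypotenuse c = √(a² + b²) = √(246.49 + 187.69) = √434.18 ≈ 20.837
    Area = ½·c·h_c  ⇒  h_c = 2·Area/c = 215.09/20.837 ≈ 10.3225

Area = 107.545, h_c = 10.32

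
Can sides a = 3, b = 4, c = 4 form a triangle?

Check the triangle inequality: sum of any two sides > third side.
a + b vs c: 3 + 4 = 7 > 4  ✓
a + c vs b: 3 + 4 = 7 > 4  ✓
b + c vs a: 4 + 4 = 8 > 3  ✓

Yes, triangle inequality satisfied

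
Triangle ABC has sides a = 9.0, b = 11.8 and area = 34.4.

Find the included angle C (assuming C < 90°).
Area = ½·a·b·sin(C)  ⇒  sin(C) = 2·Area/(a·b) = 2·34.4/(9.0·11.8) = 68.8/106.2 ≈ 0.647834
C = arcsin(0.647834) ≈ 40.3785° (taking the acute solution since C < 90°)

C = 40.38°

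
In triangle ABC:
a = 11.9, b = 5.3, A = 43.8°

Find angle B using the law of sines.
a/sin(A) = b/sin(B)  ⇒  sin(B) = b·sin(A)/a = 5.3·sin(43.8°)/11.9
sin(43.8°) ≈ 0.692143
sin(B) ≈ 5.3·0.692143/11.9 ≈ 3.66836/11.9 ≈ 0.308265
B = arcsin(0.308265) ≈ 17.9547°
(Since b ≤ a we need B ≤ A, so the obtuse alternative 180° − 17.9547° ≈ 162.045° is rejected.)

B = 17.95°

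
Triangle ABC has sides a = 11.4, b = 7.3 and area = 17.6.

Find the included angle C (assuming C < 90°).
Area = ½·a·b·sin(C)  ⇒  sin(C) = 2·Area/(a·b) = 2·17.6/(11.4·7.3) = 35.2/83.22 ≈ 0.422975
C = arcsin(0.422975) ≈ 25.0226° (taking the acute solution since C < 90°)

C = 25.02°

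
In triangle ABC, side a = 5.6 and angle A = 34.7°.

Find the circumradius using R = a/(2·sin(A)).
R = a/(2·sin(A)) = 5.6/(2·sin(34.7°))
sin(34.7°) ≈ 0.56928
R ≈ 5.6/(2·0.56928) = 5.6/1.13856 ≈ 4.9185

R = 4.918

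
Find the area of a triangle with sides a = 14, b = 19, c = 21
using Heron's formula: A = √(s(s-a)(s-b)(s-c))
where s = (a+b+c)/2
s = (14 + 19 + 21)/2 = 54/2 = 27
s − a = 13, s − b = 8, s − c = 6
s(s−a)(s−b)(s−c) = 27·13·8·6 = 16848
Area = √16848 ≈ 129.8

s = 27.0, Area = 129.8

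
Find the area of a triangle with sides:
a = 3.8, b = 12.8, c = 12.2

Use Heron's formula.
s = (3.8 + 12.8 + 12.2)/2 = 28.8/2 = 14.4
s − a = 10.6, s − b = 1.6, s − c = 2.2
s(s−a)(s−b)(s−c) = 14.4·10.6·1.6·2.2 ≈ 537.293
Area = √537.293 ≈ 23.1796

Area = 23.18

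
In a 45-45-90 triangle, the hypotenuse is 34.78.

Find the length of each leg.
In a 45-45-90 triangle hypotenuse = leg·√2, so leg = hypotenuse/√2.
Leg = 34.78/√2 ≈ 34.78/1.41421 ≈ 24.5932

Each leg = 24.59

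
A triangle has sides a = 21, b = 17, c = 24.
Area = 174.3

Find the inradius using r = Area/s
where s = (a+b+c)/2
s = (21 + 17 + 24)/2 = 62/2 = 31
r = Area/s = 174.3/31 ≈ 5.62258

r = 5.623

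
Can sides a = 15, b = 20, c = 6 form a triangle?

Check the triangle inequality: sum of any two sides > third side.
a + b vs c: 15 + 20 = 35 > 6  ✓
a + c vs b: 15 + 6 = 21 > 20  ✓
b + c vs a: 20 + 6 = 26 > 15  ✓

Yes, triangle inequality satisfied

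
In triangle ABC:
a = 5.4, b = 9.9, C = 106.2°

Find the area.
Two sides and the included angle (SAS): A = ½·a·b·sin(C) = ½·5.4·9.9·sin(106.2°)
sin(106.2°) ≈ 0.960294
A ≈ ½·53.46·0.960294 = 26.73·0.960294 ≈ 25.6687

Area = 25.67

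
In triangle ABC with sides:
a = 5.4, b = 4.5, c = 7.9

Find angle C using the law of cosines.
c² = a² + b² − 2ab·cos(C)  ⇒  cos(C) = (a² + b² − c²)/(2ab)
cos(C) = (5.4² + 4.5² − 7.9²)/(2·5.4·4.5) = (29.16 + 20.25 − 62.41)/48.6 = -13/48.6 ≈ -0.26749
C = arccos(-0.26749) ≈ 105.515°

C = 105.5°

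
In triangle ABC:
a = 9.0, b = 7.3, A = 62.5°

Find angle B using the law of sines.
a/sin(A) = b/sin(B)  ⇒  sin(B) = b·sin(A)/a = 7.3·sin(62.5°)/9.0
sin(62.5°) ≈ 0.887011
sin(B) ≈ 7.3·0.887011/9.0 ≈ 6.47518/9.0 ≈ 0.719464
B = arcsin(0.719464) ≈ 46.0103°
(Since b ≤ a we need B ≤ A, so the obtuse alternative 180° − 46.0103° ≈ 133.99° is rejected.)

B = 46.01°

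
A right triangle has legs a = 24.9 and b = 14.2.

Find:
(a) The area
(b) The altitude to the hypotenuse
(a) The legs are perpendicular, so Area = ½·a·b = ½·24.9·14.2 = ½·353.58 = 176.79
(b) Hypotenuse c = √(a² + b²) = √(620.01 + 201.64) = √821.65 ≈ 28.6644
    Area = ½·c·h_c  ⇒  h_c = 2·Area/c = 353.58/28.6644 ≈ 12.3351

Area = 176.79, h_c = 12.34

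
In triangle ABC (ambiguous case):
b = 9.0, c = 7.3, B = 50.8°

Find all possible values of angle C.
b/sin(B) = c/sin(C)  ⇒  sin(C) = c·sin(B)/b = 7.3·sin(50.8°)/9.0
sin(50.8°) ≈ 0.774944
sin(C) ≈ 7.3·0.774944/9.0 ≈ 5.65709/9.0 ≈ 0.628566
Candidate 1: C₁ = arcsin(0.628566) ≈ 38.9444°  →  A = 180° − 50.8° − 38.9444° ≈ 90.2556° > 0, valid
Candidate 2: C₂ = 180° − C₁ ≈ 141.056°  →  A = 180° − 50.8° − 141.056° ≈ -11.8556° ≤ 0, not a valid triangle

C = 38.94° (one solution)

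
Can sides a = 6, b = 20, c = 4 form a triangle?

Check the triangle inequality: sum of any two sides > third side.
a + b vs c: 6 + 20 = 26 > 4  ✓
a + c vs b: 6 + 4 = 10 ≤ 20  ✗
b + c vs a: 20 + 4 = 24 > 6  ✓

No: 6 + 4 = 10 is not > 20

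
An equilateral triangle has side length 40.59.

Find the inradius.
r = Area/s with s the semi-perimeter.
Area = (√3/4)·40.59² = (√3/4)·1647.5481 ≈ 0.433013·1647.5481 ≈ 713.409
s = 3·40.59/2 = 60.885
r ≈ 713.409/60.885 ≈ 11.7173
(Equivalently r = side/(2√3) = 40.59/3.4641 ≈ 11.7173.)

r = 11.72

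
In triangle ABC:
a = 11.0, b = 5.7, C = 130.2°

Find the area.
Two sides and the included angle (SAS): A = ½·a·b·sin(C) = ½·11.0·5.7·sin(130.2°)
sin(130.2°) ≈ 0.763796
A ≈ ½·62.7·0.763796 = 31.35·0.763796 ≈ 23.945

Area = 23.95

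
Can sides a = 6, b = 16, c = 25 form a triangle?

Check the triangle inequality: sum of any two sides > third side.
a + b vs c: 6 + 16 = 22 ≤ 25  ✗
a + c vs b: 6 + 25 = 31 > 16  ✓
b + c vs a: 16 + 25 = 41 > 6  ✓

No: 6 + 16 = 22 is not > 25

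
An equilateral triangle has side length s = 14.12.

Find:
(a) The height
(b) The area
(a) The height splits the triangle into two 30-60-90 halves: h = s·√3/2 = 14.12·1.73205/2 ≈ 24.4566/2 ≈ 12.2283
(b) Area = (√3/4)·s² = (√3/4)·14.12² = (√3/4)·199.3744 ≈ 0.433013·199.3744 ≈ 86.3316

Height = 12.23, Area = 86.33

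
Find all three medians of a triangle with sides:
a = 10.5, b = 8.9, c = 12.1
Median formula: m_a = ½√(2b² + 2c² − a²) (and cyclically). a² = 110.25, b² = 79.21, c² = 146.41.
m_a = ½√(2·79.21 + 2·146.41 − 110.25) = ½√340.99 ≈ ½·18.4659 ≈ 9.23296
m_b = ½√(2·110.25 + 2·146.41 − 79.21) = ½√434.11 ≈ ½·20.8353 ≈ 10.4177
m_c = ½√(2·110.25 + 2·79.21 − 146.41) = ½√232.51 ≈ ½·15.2483 ≈ 7.62414

m_a = 9.233, m_b = 10.42, m_c = 7.624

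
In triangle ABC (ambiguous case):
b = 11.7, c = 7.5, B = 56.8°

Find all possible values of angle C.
b/sin(B) = c/sin(C)  ⇒  sin(C) = c·sin(B)/b = 7.5·sin(56.8°)/11.7
sin(56.8°) ≈ 0.836764
sin(C) ≈ 7.5·0.836764/11.7 ≈ 6.27573/11.7 ≈ 0.536387
Candidate 1: C₁ = arcsin(0.536387) ≈ 32.438°  →  A = 180° − 56.8° − 32.438° ≈ 90.762° > 0, valid
Candidate 2: C₂ = 180° − C₁ ≈ 147.562°  →  A = 180° − 56.8° − 147.562° ≈ -24.362° ≤ 0, not a valid triangle

C = 32.44° (one solution)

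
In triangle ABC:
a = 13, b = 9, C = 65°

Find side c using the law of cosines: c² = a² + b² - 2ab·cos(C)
c² = 13² + 9² − 2·13·9·cos(65°)
cos(65°) ≈ 0.422618
c² ≈ 169 + 81 − 234·(0.422618) ≈ 250 − 98.8927 ≈ 151.107
c ≈ √151.107 ≈ 12.2926

c = 12.29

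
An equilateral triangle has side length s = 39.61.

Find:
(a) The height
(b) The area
(a) The height splits the triangle into two 30-60-90 halves: h = s·√3/2 = 39.61·1.73205/2 ≈ 68.6065/2 ≈ 34.3033
(b) Area = (√3/4)·s² = (√3/4)·39.61² = (√3/4)·1568.9521 ≈ 0.433013·1568.9521 ≈ 679.376

Height = 34.3, Area = 679.4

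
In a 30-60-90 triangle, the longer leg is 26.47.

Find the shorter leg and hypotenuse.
In a 30-60-90 triangle the sides are in ratio 1 : √3 : 2, so short leg = long leg/√3 and hypotenuse = 2·(short leg).
Short leg = 26.47/√3 ≈ 26.47/1.73205 ≈ 15.2825
Hypotenuse = 2·15.2825 ≈ 30.5649

Short leg = 15.28, Hypotenuse = 30.56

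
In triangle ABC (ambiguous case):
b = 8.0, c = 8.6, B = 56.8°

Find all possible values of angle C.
b/sin(B) = c/sin(C)  ⇒  sin(C) = c·sin(B)/b = 8.6·sin(56.8°)/8.0
sin(56.8°) ≈ 0.836764
sin(C) ≈ 8.6·0.836764/8.0 ≈ 7.19617/8.0 ≈ 0.899522
Candidate 1: C₁ = arcsin(0.899522) ≈ 64.0953°  →  A = 180° − 56.8° − 64.0953° ≈ 59.1047° > 0, valid
Candidate 2: C₂ = 180° − C₁ ≈ 115.905°  →  A = 180° − 56.8° − 115.905° ≈ 7.29526° > 0, valid

C = 64.1° or C = 115.9° (two solutions)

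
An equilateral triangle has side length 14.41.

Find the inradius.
r = Area/s with s the semi-perimeter.
Area = (√3/4)·14.41² = (√3/4)·207.6481 ≈ 0.433013·207.6481 ≈ 89.9143
s = 3·14.41/2 = 21.615
r ≈ 89.9143/21.615 ≈ 4.15981
(Equivalently r = side/(2√3) = 14.41/3.4641 ≈ 4.15981.)

r = 4.16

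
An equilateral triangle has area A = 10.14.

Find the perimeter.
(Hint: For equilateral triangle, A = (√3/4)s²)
A = (√3/4)s²  ⇒  s² = 4A/√3 = 4·10.14/√3 = 40.56/1.73205 ≈ 23.4173
s ≈ √23.4173 ≈ 4.83915
Perimeter = 3s ≈ 3·4.83915 ≈ 14.5174

Perimeter = 14.52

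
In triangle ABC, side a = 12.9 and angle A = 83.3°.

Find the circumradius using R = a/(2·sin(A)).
R = a/(2·sin(A)) = 12.9/(2·sin(83.3°))
sin(83.3°) ≈ 0.993171
R ≈ 12.9/(2·0.993171) = 12.9/1.98634 ≈ 6.49435

R = 6.494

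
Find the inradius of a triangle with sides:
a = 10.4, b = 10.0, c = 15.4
r = Area/s where s is the semi-perimeter.
s = (10.4 + 10.0 + 15.4)/2 = 35.8/2 = 17.9
Area = √(s(s−a)(s−b)(s−c)) = √(17.9·7.5·7.9·2.5) ≈ √2651.44 ≈ 51.4921
r ≈ 51.4921/17.9 ≈ 2.87665

r = 2.877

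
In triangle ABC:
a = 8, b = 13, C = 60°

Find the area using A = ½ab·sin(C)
A = ½·a·b·sin(C) = ½·8·13·sin(60°)
sin(60°) ≈ 0.866025
A ≈ ½·104·0.866025 = 52·0.866025 ≈ 45.0333

Area = 45.03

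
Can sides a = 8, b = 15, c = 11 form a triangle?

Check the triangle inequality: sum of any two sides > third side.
a + b vs c: 8 + 15 = 23 > 11  ✓
a + c vs b: 8 + 11 = 19 > 15  ✓
b + c vs a: 15 + 11 = 26 > 8  ✓

Yes, triangle inequality satisfied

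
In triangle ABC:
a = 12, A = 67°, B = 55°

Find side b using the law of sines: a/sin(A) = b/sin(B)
a/sin(A) = b/sin(B)  ⇒  b = a·sin(B)/sin(A) = 12·sin(55°)/sin(67°)
sin(55°) ≈ 0.819152, sin(67°) ≈ 0.920505
b ≈ 12·0.819152/0.920505 ≈ 9.82982/0.920505 ≈ 10.6787

b = 10.68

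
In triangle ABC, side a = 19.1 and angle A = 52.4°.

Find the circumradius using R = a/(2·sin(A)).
R = a/(2·sin(A)) = 19.1/(2·sin(52.4°))
sin(52.4°) ≈ 0.79229
R ≈ 19.1/(2·0.79229) = 19.1/1.58458 ≈ 12.0537

R = 12.05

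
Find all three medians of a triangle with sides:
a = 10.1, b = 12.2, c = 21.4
Median formula: m_a = ½√(2b² + 2c² − a²) (and cyclically). a² = 102.01, b² = 148.84, c² = 457.96.
m_a = ½√(2·148.84 + 2·457.96 − 102.01) = ½√1111.59 ≈ ½·33.3405 ≈ 16.6703
m_b = ½√(2·102.01 + 2·457.96 − 148.84) = ½√971.1 ≈ ½·31.1625 ≈ 15.5812
m_c = ½√(2·102.01 + 2·148.84 − 457.96) = ½√43.74 ≈ ½·6.61362 ≈ 3.30681

m_a = 16.67, m_b = 15.58, m_c = 3.307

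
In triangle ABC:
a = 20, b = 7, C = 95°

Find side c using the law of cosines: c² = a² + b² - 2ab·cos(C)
c² = 20² + 7² − 2·20·7·cos(95°)
cos(95°) ≈ -0.0871557
c² ≈ 400 + 49 − 280·(-0.0871557) ≈ 449 + 24.4036 ≈ 473.404
c ≈ √473.404 ≈ 21.7578

c = 21.76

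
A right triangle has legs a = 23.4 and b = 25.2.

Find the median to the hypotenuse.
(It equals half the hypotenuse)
Hypotenuse c = √(a² + b²) = √(547.56 + 635.04) = √1182.6 ≈ 34.389
Median to hypotenuse = c/2 ≈ 34.389/2 ≈ 17.1945

Median = 17.19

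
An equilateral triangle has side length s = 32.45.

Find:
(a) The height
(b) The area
(a) The height splits the triangle into two 30-60-90 halves: h = s·√3/2 = 32.45·1.73205/2 ≈ 56.205/2 ≈ 28.1025
(b) Area = (√3/4)·s² = (√3/4)·32.45² = (√3/4)·1053.0025 ≈ 0.433013·1053.0025 ≈ 455.963

Height = 28.1, Area = 456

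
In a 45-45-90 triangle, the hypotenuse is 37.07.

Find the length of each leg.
In a 45-45-90 triangle hypotenuse = leg·√2, so leg = hypotenuse/√2.
Leg = 37.07/√2 ≈ 37.07/1.41421 ≈ 26.2124

Each leg = 26.21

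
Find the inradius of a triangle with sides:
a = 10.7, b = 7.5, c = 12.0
r = Area/s where s is the semi-perimeter.
s = (10.7 + 7.5 + 12.0)/2 = 30.2/2 = 15.1
Area = √(s(s−a)(s−b)(s−c)) = √(15.1·4.4·7.6·3.1) ≈ √1565.33 ≈ 39.5642
r ≈ 39.5642/15.1 ≈ 2.62015

r = 2.62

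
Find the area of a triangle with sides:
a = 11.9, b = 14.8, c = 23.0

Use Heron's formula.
s = (11.9 + 14.8 + 23.0)/2 = 49.7/2 = 24.85
s − a = 12.95, s − b = 10.05, s − c = 1.85
s(s−a)(s−b)(s−c) = 24.85·12.95·10.05·1.85 ≈ 5983.21
Area = √5983.21 ≈ 77.3512

Area = 77.35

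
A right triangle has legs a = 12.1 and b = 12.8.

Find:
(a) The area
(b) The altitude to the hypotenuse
(a) The legs are perpendicular, so Area = ½·a·b = ½·12.1·12.8 = ½·154.88 = 77.44
(b) Hypotenuse c = √(a² + b²) = √(146.41 + 163.84) = √310.25 ≈ 17.6139
    Area = ½·c·h_c  ⇒  h_c = 2·Area/c = 154.88/17.6139 ≈ 8.79305

Area = 77.44, h_c = 8.793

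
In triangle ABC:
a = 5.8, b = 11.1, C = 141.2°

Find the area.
Two sides and the included angle (SAS): A = ½·a·b·sin(C) = ½·5.8·11.1·sin(141.2°)
sin(141.2°) ≈ 0.626604
A ≈ ½·64.38·0.626604 = 32.19·0.626604 ≈ 20.1704

Area = 20.17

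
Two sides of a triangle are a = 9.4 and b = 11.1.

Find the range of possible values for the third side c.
Triangle inequality: |a − b| < c < a + b
|a − b| = |9.4 − 11.1| = 1.7
a + b = 9.4 + 11.1 = 20.5

1.7 < c < 20.5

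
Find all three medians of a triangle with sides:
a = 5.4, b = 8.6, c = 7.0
Median formula: m_a = ½√(2b² + 2c² − a²) (and cyclically). a² = 29.16, b² = 73.96, c² = 49.
m_a = ½√(2·73.96 + 2·49 − 29.16) = ½√216.76 ≈ ½·14.7228 ≈ 7.36139
m_b = ½√(2·29.16 + 2·49 − 73.96) = ½√82.36 ≈ ½·9.07524 ≈ 4.53762
m_c = ½√(2·29.16 + 2·73.96 − 49) = ½√157.24 ≈ ½·12.5395 ≈ 6.26977

m_a = 7.361, m_b = 4.538, m_c = 6.27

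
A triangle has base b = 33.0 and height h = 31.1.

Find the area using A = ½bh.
A = ½·b·h = ½·33.0·31.1 = ½·1026.3 = 513.15

Area = 513.15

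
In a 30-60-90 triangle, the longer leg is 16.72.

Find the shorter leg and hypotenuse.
In a 30-60-90 triangle the sides are in ratio 1 : √3 : 2, so short leg = long leg/√3 and hypotenuse = 2·(short leg).
Short leg = 16.72/√3 ≈ 16.72/1.73205 ≈ 9.6533
Hypotenuse = 2·9.6533 ≈ 19.3066

Short leg = 9.653, Hypotenuse = 19.31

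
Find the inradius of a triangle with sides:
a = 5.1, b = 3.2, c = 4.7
r = Area/s where s is the semi-perimeter.
s = (5.1 + 3.2 + 4.7)/2 = 13/2 = 6.5
Area = √(s(s−a)(s−b)(s−c)) = √(6.5·1.4·3.3·1.8) ≈ √54.054 ≈ 7.35214
r ≈ 7.35214/6.5 ≈ 1.1311

r = 1.131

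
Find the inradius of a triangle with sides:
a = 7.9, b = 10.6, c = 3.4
r = Area/s where s is the semi-perimeter.
s = (7.9 + 10.6 + 3.4)/2 = 21.9/2 = 10.95
Area = √(s(s−a)(s−b)(s−c)) = √(10.95·3.05·0.35·7.55) ≈ √88.2529 ≈ 9.3943
r ≈ 9.3943/10.95 ≈ 0.857927

r = 0.8579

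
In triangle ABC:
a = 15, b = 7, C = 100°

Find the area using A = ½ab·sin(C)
A = ½·a·b·sin(C) = ½·15·7·sin(100°)
sin(100°) ≈ 0.984808
A ≈ ½·105·0.984808 = 52.5·0.984808 ≈ 51.7024

Area = 51.7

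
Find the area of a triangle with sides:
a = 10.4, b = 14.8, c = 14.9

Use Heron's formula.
s = (10.4 + 14.8 + 14.9)/2 = 40.1/2 = 20.05
s − a = 9.65, s − b = 5.25, s − c = 5.15
s(s−a)(s−b)(s−c) = 20.05·9.65·5.25·5.15 ≈ 5231.28
Area = √5231.28 ≈ 72.3276

Area = 72.33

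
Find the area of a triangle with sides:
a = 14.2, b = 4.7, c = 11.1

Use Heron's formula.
s = (14.2 + 4.7 + 11.1)/2 = 30/2 = 15
s − a = 0.8, s − b = 10.3, s − c = 3.9
s(s−a)(s−b)(s−c) = 15·0.8·10.3·3.9 ≈ 482.04
Area = √482.04 ≈ 21.9554

Area = 21.96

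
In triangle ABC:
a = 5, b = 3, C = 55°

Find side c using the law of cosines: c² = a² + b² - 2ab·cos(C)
c² = 5² + 3² − 2·5·3·cos(55°)
cos(55°) ≈ 0.573576
c² ≈ 25 + 9 − 30·(0.573576) ≈ 34 − 17.2073 ≈ 16.7927
c ≈ √16.7927 ≈ 4.09789

c = 4.098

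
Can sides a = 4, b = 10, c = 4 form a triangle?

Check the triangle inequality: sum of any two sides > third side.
a + b vs c: 4 + 10 = 14 > 4  ✓
a + c vs b: 4 + 4 = 8 ≤ 10  ✗
b + c vs a: 10 + 4 = 14 > 4  ✓

No: 4 + 4 = 8 is not > 10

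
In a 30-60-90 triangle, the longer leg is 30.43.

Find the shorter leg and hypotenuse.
In a 30-60-90 triangle the sides are in ratio 1 : √3 : 2, so short leg = long leg/√3 and hypotenuse = 2·(short leg).
Short leg = 30.43/√3 ≈ 30.43/1.73205 ≈ 17.5688
Hypotenuse = 2·17.5688 ≈ 35.1375

Short leg = 17.57, Hypotenuse = 35.14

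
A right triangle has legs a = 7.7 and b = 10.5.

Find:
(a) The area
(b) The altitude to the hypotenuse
(a) The legs are perpendicular, so Area = ½·a·b = ½·7.7·10.5 = ½·80.85 = 40.425
(b) Hypotenuse c = √(a² + b²) = √(59.29 + 110.25) = √169.54 ≈ 13.0208
    Area = ½·c·h_c  ⇒  h_c = 2·Area/c = 80.85/13.0208 ≈ 6.20932

Area = 40.425, h_c = 6.209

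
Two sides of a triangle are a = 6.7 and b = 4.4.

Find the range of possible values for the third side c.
Triangle inequality: |a − b| < c < a + b
|a − b| = |6.7 − 4.4| = 2.3
a + b = 6.7 + 4.4 = 11.1

2.3 < c < 11.1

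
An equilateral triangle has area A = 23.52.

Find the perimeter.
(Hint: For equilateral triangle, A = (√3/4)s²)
A = (√3/4)s²  ⇒  s² = 4A/√3 = 4·23.52/√3 = 94.08/1.73205 ≈ 54.3171
s ≈ √54.3171 ≈ 7.37001
Perimeter = 3s ≈ 3·7.37001 ≈ 22.11

Perimeter = 22.11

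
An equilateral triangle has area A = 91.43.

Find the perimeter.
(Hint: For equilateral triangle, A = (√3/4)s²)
A = (√3/4)s²  ⇒  s² = 4A/√3 = 4·91.43/√3 = 365.72/1.73205 ≈ 211.149
s ≈ √211.149 ≈ 14.531
Perimeter = 3s ≈ 3·14.531 ≈ 43.5929

Perimeter = 43.59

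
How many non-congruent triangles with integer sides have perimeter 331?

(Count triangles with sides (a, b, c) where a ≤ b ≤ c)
Let a ≤ b ≤ c with a + b + c = 331. The only binding inequality is a + b > c, i.e. 331 − c > c, so c < 331/2; and c ≥ 331/3 since c is the largest side.
So 111 ≤ c ≤ 165. For each c, b runs from ⌈(331 − c)/2⌉ up to c (then a = 331 − b − c satisfies 1 ≤ a ≤ b automatically), giving c − ⌈(331 − c)/2⌉ + 1 choices.
Summing over c: 2 + 3 + 5 + 6 + … + 81 + 83  (55 terms, c = 111, …, 165) = 2324
Check (closed form: nearest integer to p²/48 for even p, (p+3)²/48 for odd p): (331+3)²/48 = 334²/48 = 111556/48 ≈ 2324.08 → 2324

2324 triangles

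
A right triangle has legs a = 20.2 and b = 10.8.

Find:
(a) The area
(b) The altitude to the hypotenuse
(a) The legs are perpendicular, so Area = ½·a·b = ½·20.2·10.8 = ½·218.16 = 109.08
(b) Hypotenuse c = √(a² + b²) = √(408.04 + 116.64) = √524.68 ≈ 22.9059
    Area = ½·c·h_c  ⇒  h_c = 2·Area/c = 218.16/22.9059 ≈ 9.52419

Area = 109.08, h_c = 9.524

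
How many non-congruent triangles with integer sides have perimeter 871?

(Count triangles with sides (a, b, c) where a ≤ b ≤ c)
Let a ≤ b ≤ c with a + b + c = 871. The only binding inequality is a + b > c, i.e. 871 − c > c, so c < 871/2; and c ≥ 871/3 since c is the largest side.
So 291 ≤ c ≤ 435. For each c, b runs from ⌈(871 − c)/2⌉ up to c (then a = 871 − b − c satisfies 1 ≤ a ≤ b automatically), giving c − ⌈(871 − c)/2⌉ + 1 choices.
Summing over c: 2 + 3 + 5 + 6 + … + 216 + 218  (145 terms, c = 291, …, 435) = 15914
Check (closed form: nearest integer to p²/48 for even p, (p+3)²/48 for odd p): (871+3)²/48 = 874²/48 = 763876/48 ≈ 15914.08 → 15914

15914 triangles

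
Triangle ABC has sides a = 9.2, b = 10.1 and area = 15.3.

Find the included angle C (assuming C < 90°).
Area = ½·a·b·sin(C)  ⇒  sin(C) = 2·Area/(a·b) = 2·15.3/(9.2·10.1) = 30.6/92.92 ≈ 0.329316
C = arcsin(0.329316) ≈ 19.2272° (taking the acute solution since C < 90°)

C = 19.23°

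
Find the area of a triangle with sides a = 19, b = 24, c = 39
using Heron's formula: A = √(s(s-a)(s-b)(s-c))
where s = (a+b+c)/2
s = (19 + 24 + 39)/2 = 82/2 = 41
s − a = 22, s − b = 17, s − c = 2
s(s−a)(s−b)(s−c) = 41·22·17·2 = 30668
Area = √30668 ≈ 175.123

s = 41.0, Area = 175.1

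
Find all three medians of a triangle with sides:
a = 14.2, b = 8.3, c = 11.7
Median formula: m_a = ½√(2b² + 2c² − a²) (and cyclically). a² = 201.64, b² = 68.89, c² = 136.89.
m_a = ½√(2·68.89 + 2·136.89 − 201.64) = ½√209.92 ≈ ½·14.4886 ≈ 7.24431
m_b = ½√(2·201.64 + 2·136.89 − 68.89) = ½√608.17 ≈ ½·24.6611 ≈ 12.3306
m_c = ½√(2·201.64 + 2·68.89 − 136.89) = ½√404.17 ≈ ½·20.104 ≈ 10.052

m_a = 7.244, m_b = 12.33, m_c = 10.05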